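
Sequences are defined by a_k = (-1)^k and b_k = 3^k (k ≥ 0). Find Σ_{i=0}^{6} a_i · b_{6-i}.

547

This is [x^6] in the product of the two ordinary generating functions.
Σ = 1·729 − 1·243 + 1·81 − 1·27 + 1·9 − 1·3 + 1·1 = 547.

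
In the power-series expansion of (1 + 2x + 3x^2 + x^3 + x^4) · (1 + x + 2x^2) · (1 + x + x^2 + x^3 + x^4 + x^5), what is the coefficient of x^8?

21

(1 + 2x + 3x^2 + x^3 + x^4) has coefficients 1,2,3,1,1 for degrees 0…4.
(1 + x + 2x^2) has coefficients 1,1,2,0,0,0,0,0,0 for degrees 0…8.
Finally multiplying by (1 + x + x^2 + x^3 + x^4 + x^5), the product of all factors after the first has coefficients 1,2,4,4,4,4,3,2,0 for degrees 0…8.
[x^8] = 1·0 + 2·2 + 3·3 + 1·4 + 1·4 = 21.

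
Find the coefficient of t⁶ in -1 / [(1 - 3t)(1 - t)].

-1093

Partial fractions give a closed form: a_n = (-3/2)·3^n + (1/2)·1^n.
At n = 6: a_6 = -1093.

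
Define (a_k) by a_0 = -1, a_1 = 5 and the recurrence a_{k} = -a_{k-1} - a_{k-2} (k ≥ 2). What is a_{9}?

-1

The ordinary generating function has denominator 1 + y + y^2.
Iterating the recurrence: a_0,…,a_{9} = -1, 5, -4, -1, 5, -4, -1, 5, -4, -1.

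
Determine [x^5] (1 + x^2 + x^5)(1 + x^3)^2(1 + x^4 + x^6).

(1 + x^2 + x^5) has coefficients 1,0,1,0,0,1 for degrees 0…5.
(1 + x^3)^2 has coefficients 1,0,0,2,0,0 for degrees 0…5.
Finally multiplying by (1 + x^4 + x^6), the product of all factors after the first has coefficients 1,0,0,2,1,0 for degrees 0…5.
[x^5] = 1·0 + 1·2 + 1·1 = 3.

3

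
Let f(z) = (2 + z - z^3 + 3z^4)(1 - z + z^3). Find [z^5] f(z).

-3

(2 + z - z^3 + 3z^4) has coefficients 2,1,0,-1,3 for degrees 0…4.
(1 - z + z^3) has coefficients 1,-1,0,1,0,0 for degrees 0…5.
[z^5] = 2·0 + 1·0 − 1·0 + 3·(-1) = -3.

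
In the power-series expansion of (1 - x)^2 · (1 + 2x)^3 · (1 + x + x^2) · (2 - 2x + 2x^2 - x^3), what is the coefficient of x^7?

(1 - x)^2 has coefficients 1,-2,1 for degrees 0…2.
(1 + 2x)^3 has coefficients 1,6,12,8,0,0,0,0 for degrees 0…7.
Multiplying by (1 + x + x^2) gives running coefficients 1,7,19,26,20,8,0,0 for degrees 0…7.
Finally multiplying by (2 - 2x + 2x^2 - x^3), the product of all factors after the first has coefficients 2,12,26,27,19,9,-2,-4 for degrees 0…7.
[x^7] = 1·(-4) − 2·(-2) + 1·9 = 9.

9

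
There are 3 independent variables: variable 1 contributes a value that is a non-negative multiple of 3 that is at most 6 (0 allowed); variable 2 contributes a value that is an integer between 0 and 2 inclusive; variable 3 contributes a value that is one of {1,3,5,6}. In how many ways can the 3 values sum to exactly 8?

4

The generating function for the choices is (1 + t³ + t⁶)·(1 + t + t²)·(t + t³ + t⁵ + t⁶); the count is [t⁸].
(1 + t³ + t⁶) has coefficients 1,0,0,1,0,0,1 for degrees 0…6.
(1 + t + t²) has coefficients 1,1,1,0,0,0,0,0,0 for degrees 0…8.
Finally multiplying by (t + t³ + t⁵ + t⁶), the product of all factors after the first has coefficients 0,1,1,2,1,2,2,2,1 for degrees 0…8.
[t⁸] = 1·1 + 1·2 + 1·1 = 4.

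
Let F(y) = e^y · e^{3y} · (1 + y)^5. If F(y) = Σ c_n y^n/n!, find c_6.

The EGF product rule gives c_6 = Σ_{k_1+k_2+k_3=6} C(6; k_1,k_2,k_3) · ∏ g_i(k_i), where e^y gives (1)^k; e^{3y} gives (3)^k; (1+y)^5 gives the falling factorial (5)_k.
g_1(k) for k = 0…6: 1, 1, 1, 1, 1, 1, 1.
g_2(k) for k = 0…6: 1, 3, 9, 27, 81, 243, 729.
g_3(k) for k = 0…6: 1, 5, 20, 60, 120, 120, 0.
First combine the last two factors: h(k) = Σ_j C(k,j)·g_2(j)·g_3(k−j) for k = 0…6: 1, 8, 59, 402, 2541, 14988, 83079.
c_6 = Σ_k C(6,k)·g_1(k)·h(6−k) = 1·1·83079 + 6·1·14988 + 15·1·2541 + 20·1·402 + 15·1·59 + 6·1·8 + 1·1·1 = 83079 + 89928 + 38115 + 8040 + 885 + 48 + 1 = 220096.

220096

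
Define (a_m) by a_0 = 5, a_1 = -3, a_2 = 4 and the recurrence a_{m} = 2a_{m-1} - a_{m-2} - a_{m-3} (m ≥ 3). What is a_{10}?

-98

The ordinary generating function has denominator 1 - 2z + z^2 + z^3.
Iterating the recurrence: a_0,…,a_{10} = 5, -3, 4, 6, 11, 12, 7, -9, -37, -72, -98.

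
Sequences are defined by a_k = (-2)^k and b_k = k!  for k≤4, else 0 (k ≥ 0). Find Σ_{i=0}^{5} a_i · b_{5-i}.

-56

The convolution is the t^5 coefficient of A(t)B(t).
Σ = 1·0 − 2·24 + 4·6 − 8·2 + 16·1 − 32·1 = -56.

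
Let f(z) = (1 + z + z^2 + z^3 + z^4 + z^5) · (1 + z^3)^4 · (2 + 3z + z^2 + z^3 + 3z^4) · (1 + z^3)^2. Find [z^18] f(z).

224

(1 + z + z^2 + z^3 + z^4 + z^5) has coefficients 1,1,1,1,1,1 for degrees 0…5.
(1 + z^3)^4 has coefficients 1,0,0,4,0,0,6,0,0,4,0,0,1,0,0,0,0,0,0 for degrees 0…18.
Multiplying by (2 + 3z + z^2 + z^3 + 3z^4) gives running coefficients 2,3,1,9,15,4,16,30,6,14,30,4,6,15,1,1,3,0,0 for degrees 0…18.
Finally multiplying by (1 + z^3)^2, the product of all factors after the first has coefficients 2,3,1,13,21,6,36,63,15,55,105,20,50,105,15,27,63,6,8 for degrees 0…18.
[z^18] = 1·8 + 1·6 + 1·63 + 1·27 + 1·15 + 1·105 = 224.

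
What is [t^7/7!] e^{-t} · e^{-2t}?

-2187

The EGF product rule gives c_7 = Σ_{k_1+k_2=7} C(7; k_1,k_2) · ∏ g_i(k_i), where e^{-t} gives (-1)^k; e^{-2t} gives (-2)^k.
g_1(k) for k = 0…7: 1, -1, 1, -1, 1, -1, 1, -1.
g_2(k) for k = 0…7: 1, -2, 4, -8, 16, -32, 64, -128.
c_7 = Σ_k C(7,k)·g_1(k)·g_2(7−k) = 1·1·(-128) + 7·(-1)·64 + 21·1·(-32) + 35·(-1)·16 + 35·1·(-8) + 21·(-1)·4 + 7·1·(-2) + 1·(-1)·1 = −128 − 448 − 672 − 560 − 280 − 84 − 14 − 1 = -2187.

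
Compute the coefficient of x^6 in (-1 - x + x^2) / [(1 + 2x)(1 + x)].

The denominator gives the recurrence a_n = −3a_(n−1) − 2a_(n−2) for n ≥ 3; the numerator fixes a_0 = -1, a_1 = 2, a_2 = -3.
Iterating: -1, 2, -3, 5, -9, 17, -33, so a_6 = -33.

-33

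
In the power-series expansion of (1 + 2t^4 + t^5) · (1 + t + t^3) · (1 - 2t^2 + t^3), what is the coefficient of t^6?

(1 + 2t^4 + t^5) has coefficients 1,0,0,0,2,1 for degrees 0…5.
(1 + t + t^3) has coefficients 1,1,0,1,0,0,0 for degrees 0…6.
Finally multiplying by (1 - 2t^2 + t^3), the product of all factors after the first has coefficients 1,1,-2,0,1,-2,1 for degrees 0…6.
[t^6] = 1·1 + 2·(-2) + 1·1 = -2.

-2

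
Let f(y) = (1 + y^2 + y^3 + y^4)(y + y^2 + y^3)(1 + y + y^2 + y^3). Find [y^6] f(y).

(1 + y^2 + y^3 + y^4) has coefficients 1,0,1,1,1 for degrees 0…4.
(y + y^2 + y^3) has coefficients 0,1,1,1,0,0,0 for degrees 0…6.
Finally multiplying by (1 + y + y^2 + y^3), the product of all factors after the first has coefficients 0,1,2,3,3,2,1 for degrees 0…6.
[y^6] = 1·1 + 1·3 + 1·3 + 1·2 = 9.

9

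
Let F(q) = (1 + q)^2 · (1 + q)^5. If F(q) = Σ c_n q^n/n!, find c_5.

2520

The EGF product rule gives c_5 = Σ_{k_1+k_2=5} C(5; k_1,k_2) · ∏ g_i(k_i), where (1+q)^2 gives the falling factorial (2)_k; (1+q)^5 gives the falling factorial (5)_k.
g_1(k) for k = 0…5: 1, 2, 2, 0, 0, 0.
g_2(k) for k = 0…5: 1, 5, 20, 60, 120, 120.
c_5 = Σ_k C(5,k)·g_1(k)·g_2(5−k) = 1·1·120 + 5·2·120 + 10·2·60 = 120 + 1200 + 1200 = 2520.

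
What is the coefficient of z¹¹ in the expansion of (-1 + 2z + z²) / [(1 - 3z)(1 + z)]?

The denominator gives the recurrence a_n = 2a_(n−1) + 3a_(n−2) for n ≥ 3; the numerator fixes a_0 = -1, a_1 = 0, a_2 = -2.
Iterating: -1, 0, -2, -4, -14, -40, -122, -364, -1094, -3280, -9842, -29524, so a_11 = -29524.

-29524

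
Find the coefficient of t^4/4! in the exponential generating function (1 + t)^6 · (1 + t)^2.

The EGF product rule gives c_4 = Σ_{k_1+k_2=4} C(4; k_1,k_2) · ∏ g_i(k_i), where (1+t)^6 gives the falling factorial (6)_k; (1+t)^2 gives the falling factorial (2)_k.
g_1(k) for k = 0…4: 1, 6, 30, 120, 360.
g_2(k) for k = 0…4: 1, 2, 2, 0, 0.
c_4 = Σ_k C(4,k)·g_1(k)·g_2(4−k) = 6·30·2 + 4·120·2 + 1·360·1 = 360 + 960 + 360 = 1680.

1680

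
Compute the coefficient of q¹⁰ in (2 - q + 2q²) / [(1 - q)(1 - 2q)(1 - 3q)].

493726

Partial fractions give a closed form: a_n = (3/2)·1^n + (-8)·2^n + (17/2)·3^n.
At n = 10: a_10 = 493726.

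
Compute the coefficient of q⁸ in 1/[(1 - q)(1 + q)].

1

Partial fractions give a closed form: a_n = (1/2)·1^n + (1/2)·(-1)^n.
At n = 8: a_8 = 1.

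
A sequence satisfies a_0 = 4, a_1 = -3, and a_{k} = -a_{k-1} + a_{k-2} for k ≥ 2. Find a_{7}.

-71

The ordinary generating function has denominator 1 + y - y^2.
Iterating the recurrence: a_0,…,a_{7} = 4, -3, 7, -10, 17, -27, 44, -71.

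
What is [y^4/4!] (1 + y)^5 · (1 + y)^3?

1680

The EGF product rule gives c_4 = Σ_{k_1+k_2=4} C(4; k_1,k_2) · ∏ g_i(k_i), where (1+y)^5 gives the falling factorial (5)_k; (1+y)^3 gives the falling factorial (3)_k.
g_1(k) for k = 0…4: 1, 5, 20, 60, 120.
g_2(k) for k = 0…4: 1, 3, 6, 6, 0.
c_4 = Σ_k C(4,k)·g_1(k)·g_2(4−k) = 4·5·6 + 6·20·6 + 4·60·3 + 1·120·1 = 120 + 720 + 720 + 120 = 1680.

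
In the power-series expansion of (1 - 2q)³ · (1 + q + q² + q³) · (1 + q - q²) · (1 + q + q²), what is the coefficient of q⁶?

(1 - 2q)³ has coefficients 1,-6,12,-8 for degrees 0…3.
(1 + q + q² + q³) has coefficients 1,1,1,1,0,0,0 for degrees 0…6.
Multiplying by (1 + q - q²) gives running coefficients 1,2,1,1,0,-1,0 for degrees 0…6.
Finally multiplying by (1 + q + q²), the product of all factors after the first has coefficients 1,3,4,4,2,0,-1 for degrees 0…6.
[q⁶] = 1·(-1) − 6·0 + 12·2 − 8·4 = -9.

-9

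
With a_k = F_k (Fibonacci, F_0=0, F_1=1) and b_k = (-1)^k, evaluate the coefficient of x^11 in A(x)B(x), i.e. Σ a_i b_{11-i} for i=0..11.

This is [x^11] in the product of the two ordinary generating functions.
Σ = 0·(-1) + 1·1 + 1·(-1) + 2·1 + 3·(-1) + 5·1 + 8·(-1) + 13·1 + 21·(-1) + 34·1 + 55·(-1) + 89·1 = 56.

56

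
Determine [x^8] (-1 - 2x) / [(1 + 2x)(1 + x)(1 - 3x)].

-4921

The denominator gives the recurrence a_n = 7a_(n−2) + 6a_(n−3) for n ≥ 3; the numerator fixes a_0 = -1, a_1 = -2, a_2 = -7.
Iterating: -1, -2, -7, -20, -61, -182, -547, -1640, -4921, so a_8 = -4921.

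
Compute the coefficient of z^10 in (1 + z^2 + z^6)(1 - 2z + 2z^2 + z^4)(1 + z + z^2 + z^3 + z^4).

(1 + z^2 + z^6) has coefficients 1,0,1,0,0,0,1 for degrees 0…6.
(1 - 2z + 2z^2 + z^4) has coefficients 1,-2,2,0,1,0,0,0,0,0,0 for degrees 0…10.
Finally multiplying by (1 + z + z^2 + z^3 + z^4), the product of all factors after the first has coefficients 1,-1,1,1,2,1,3,1,1,0,0 for degrees 0…10.
[z^10] = 1·0 + 1·1 + 1·2 = 3.

3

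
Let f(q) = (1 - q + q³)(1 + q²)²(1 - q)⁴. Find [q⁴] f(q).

22

(1 - q + q³) has coefficients 1,-1,0,1 for degrees 0…3.
(1 + q²)² has coefficients 1,0,2,0,1 for degrees 0…4.
Finally multiplying by (1 - q)⁴, the product of all factors after the first has coefficients 1,-4,8,-12,14 for degrees 0…4.
[q⁴] = 1·14 − 1·(-12) + 1·(-4) = 22.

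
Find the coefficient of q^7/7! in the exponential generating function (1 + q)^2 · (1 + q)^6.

The EGF product rule gives c_7 = Σ_{k_1+k_2=7} C(7; k_1,k_2) · ∏ g_i(k_i), where (1+q)^2 gives the falling factorial (2)_k; (1+q)^6 gives the falling factorial (6)_k.
g_1(k) for k = 0…7: 1, 2, 2, 0, 0, 0, 0, 0.
g_2(k) for k = 0…7: 1, 6, 30, 120, 360, 720, 720, 0.
c_7 = Σ_k C(7,k)·g_1(k)·g_2(7−k) = 7·2·720 + 21·2·720 = 10080 + 30240 = 40320.

40320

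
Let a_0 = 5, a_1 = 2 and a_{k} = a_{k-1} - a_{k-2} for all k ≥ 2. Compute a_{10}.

The ordinary generating function has denominator 1 - z + z^2.
Iterating the recurrence: a_0,…,a_{10} = 5, 2, -3, -5, -2, 3, 5, 2, -3, -5, -2.

-2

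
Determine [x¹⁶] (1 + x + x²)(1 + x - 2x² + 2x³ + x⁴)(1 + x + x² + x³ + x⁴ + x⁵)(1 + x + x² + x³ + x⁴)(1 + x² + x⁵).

(1 + x + x²) has coefficients 1,1,1 for degrees 0…2.
(1 + x - 2x² + 2x³ + x⁴) has coefficients 1,1,-2,2,1,0,0,0,0,0,0,0,0,0,0,0,0 for degrees 0…16.
Multiplying by (1 + x + x² + x³ + x⁴ + x⁵) gives running coefficients 1,2,0,2,3,3,2,1,3,1,0,0,0,0,0,0,0 for degrees 0…16.
Multiplying by (1 + x + x² + x³ + x⁴) gives running coefficients 1,3,3,5,8,10,10,11,12,10,7,5,4,1,0,0,0 for degrees 0…16.
Finally multiplying by (1 + x² + x⁵), the product of all factors after the first has coefficients 1,3,4,8,11,16,21,24,27,29,29,25,22,18,14,8,5 for degrees 0…16.
[x¹⁶] = 1·5 + 1·8 + 1·14 = 27.

27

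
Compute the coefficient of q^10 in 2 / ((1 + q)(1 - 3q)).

88574

The denominator gives the recurrence a_n = 2a_(n−1) + 3a_(n−2) for n ≥ 2; the numerator fixes a_0 = 2, a_1 = 4.
Iterating: 2, 4, 14, 40, 122, 364, 1094, 3280, 9842, 29524, 88574, so a_10 = 88574.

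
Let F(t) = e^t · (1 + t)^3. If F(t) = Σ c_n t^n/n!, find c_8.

529

The EGF product rule gives c_8 = Σ_{k_1+k_2=8} C(8; k_1,k_2) · ∏ g_i(k_i), where e^t gives (1)^k; (1+t)^3 gives the falling factorial (3)_k.
g_1(k) for k = 0…8: 1, 1, 1, 1, 1, 1, 1, 1, 1.
g_2(k) for k = 0…8: 1, 3, 6, 6, 0, 0, 0, 0, 0.
c_8 = Σ_k C(8,k)·g_1(k)·g_2(8−k) = 56·1·6 + 28·1·6 + 8·1·3 + 1·1·1 = 336 + 168 + 24 + 1 = 529.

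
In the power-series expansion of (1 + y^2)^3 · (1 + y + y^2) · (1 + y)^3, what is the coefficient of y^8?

(1 + y^2)^3 has coefficients 1,0,3,0,3,0,1 for degrees 0…6.
(1 + y + y^2) has coefficients 1,1,1,0,0,0,0,0,0 for degrees 0…8.
Finally multiplying by (1 + y)^3, the product of all factors after the first has coefficients 1,4,7,7,4,1,0,0,0 for degrees 0…8.
[y^8] = 1·0 + 3·0 + 3·4 + 1·7 = 19.

19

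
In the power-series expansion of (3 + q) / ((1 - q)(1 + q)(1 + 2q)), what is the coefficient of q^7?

Partial fractions give a closed form: a_n = (2/3)·1^n + (-1)·(-1)^n + (10/3)·(-2)^n.
At n = 7: a_7 = -425.

-425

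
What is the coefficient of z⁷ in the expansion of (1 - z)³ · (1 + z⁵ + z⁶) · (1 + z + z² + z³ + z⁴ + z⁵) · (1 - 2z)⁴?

(1 - z)³ has coefficients 1,-3,3,-1 for degrees 0…3.
(1 + z⁵ + z⁶) has coefficients 1,0,0,0,0,1,1,0 for degrees 0…7.
Multiplying by (1 + z + z² + z³ + z⁴ + z⁵) gives running coefficients 1,1,1,1,1,2,2,2 for degrees 0…7.
Finally multiplying by (1 - 2z)⁴, the product of all factors after the first has coefficients 1,-7,17,-15,1,2,-6,18 for degrees 0…7.
[z⁷] = 1·18 − 3·(-6) + 3·2 − 1·1 = 41.

41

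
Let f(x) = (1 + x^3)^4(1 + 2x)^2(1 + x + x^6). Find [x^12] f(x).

23

(1 + x^3)^4 has coefficients 1,0,0,4,0,0,6,0,0,4,0,0,1 for degrees 0…12.
(1 + 2x)^2 has coefficients 1,4,4,0,0,0,0,0,0,0,0,0,0 for degrees 0…12.
Finally multiplying by (1 + x + x^6), the product of all factors after the first has coefficients 1,5,8,4,0,0,1,4,4,0,0,0,0 for degrees 0…12.
[x^12] = 1·0 + 4·0 + 6·1 + 4·4 + 1·1 = 23.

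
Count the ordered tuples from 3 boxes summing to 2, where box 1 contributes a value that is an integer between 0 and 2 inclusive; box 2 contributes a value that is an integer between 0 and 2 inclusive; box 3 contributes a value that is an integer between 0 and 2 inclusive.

The generating function for the choices is (1 + z + z^2)·(1 + z + z^2)·(1 + z + z^2); the count is [z^2].
(1 + z + z^2) has coefficients 1,1,1 for degrees 0…2.
(1 + z + z^2) has coefficients 1,1,1 for degrees 0…2.
Finally multiplying by (1 + z + z^2), the product of all factors after the first has coefficients 1,2,3 for degrees 0…2.
[z^2] = 1·3 + 1·2 + 1·1 = 6.

6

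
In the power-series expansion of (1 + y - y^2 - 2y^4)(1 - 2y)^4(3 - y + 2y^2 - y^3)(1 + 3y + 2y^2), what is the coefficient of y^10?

(1 + y - y^2 - 2y^4) has coefficients 1,1,-1,0,-2 for degrees 0…4.
(1 - 2y)^4 has coefficients 1,-8,24,-32,16,0,0,0,0,0,0 for degrees 0…10.
Multiplying by (3 - y + 2y^2 - y^3) gives running coefficients 3,-25,82,-137,136,-104,64,-16,0,0,0 for degrees 0…10.
Finally multiplying by (1 + 3y + 2y^2), the product of all factors after the first has coefficients 3,-16,13,59,-111,30,24,-32,80,-32,0 for degrees 0…10.
[y^10] = 1·0 + 1·(-32) − 1·80 − 2·24 = -160.

-160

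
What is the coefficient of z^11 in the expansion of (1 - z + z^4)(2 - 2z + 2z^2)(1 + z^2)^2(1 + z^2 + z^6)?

-12

(1 - z + z^4) has coefficients 1,-1,0,0,1 for degrees 0…4.
(2 - 2z + 2z^2) has coefficients 2,-2,2,0,0,0,0,0,0,0,0,0 for degrees 0…11.
Multiplying by (1 + z^2)^2 gives running coefficients 2,-2,6,-4,6,-2,2,0,0,0,0,0 for degrees 0…11.
Finally multiplying by (1 + z^2 + z^6), the product of all factors after the first has coefficients 2,-2,8,-6,12,-6,10,-4,8,-4,6,-2 for degrees 0…11.
[z^11] = 1·(-2) − 1·6 + 1·(-4) = -12.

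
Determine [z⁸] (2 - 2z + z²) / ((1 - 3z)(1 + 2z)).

6019

The denominator gives the recurrence a_n = a_(n−1) + 6a_(n−2) for n ≥ 3; the numerator fixes a_0 = 2, a_1 = 0, a_2 = 13.
Iterating: 2, 0, 13, 13, 91, 169, 715, 1729, 6019, so a_8 = 6019.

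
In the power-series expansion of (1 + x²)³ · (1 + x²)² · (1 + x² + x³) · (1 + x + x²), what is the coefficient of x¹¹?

21

(1 + x²)³ has coefficients 1,0,3,0,3,0,1 for degrees 0…6.
(1 + x²)² has coefficients 1,0,2,0,1,0,0,0,0,0,0,0 for degrees 0…11.
Multiplying by (1 + x² + x³) gives running coefficients 1,0,3,1,3,2,1,1,0,0,0,0 for degrees 0…11.
Finally multiplying by (1 + x + x²), the product of all factors after the first has coefficients 1,1,4,4,7,6,6,4,2,1,0,0 for degrees 0…11.
[x¹¹] = 1·0 + 3·1 + 3·4 + 1·6 = 21.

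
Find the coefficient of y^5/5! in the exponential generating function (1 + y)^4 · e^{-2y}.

48

The EGF product rule gives c_5 = Σ_{k_1+k_2=5} C(5; k_1,k_2) · ∏ g_i(k_i), where (1+y)^4 gives the falling factorial (4)_k; e^{-2y} gives (-2)^k.
g_1(k) for k = 0…5: 1, 4, 12, 24, 24, 0.
g_2(k) for k = 0…5: 1, -2, 4, -8, 16, -32.
c_5 = Σ_k C(5,k)·g_1(k)·g_2(5−k) = 1·1·(-32) + 5·4·16 + 10·12·(-8) + 10·24·4 + 5·24·(-2) = −32 + 320 − 960 + 960 − 240 = 48.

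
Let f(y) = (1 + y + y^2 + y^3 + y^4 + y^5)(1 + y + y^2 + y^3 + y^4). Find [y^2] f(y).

3

(1 + y + y^2 + y^3 + y^4 + y^5) has coefficients 1,1,1 for degrees 0…2.
(1 + y + y^2 + y^3 + y^4) has coefficients 1,1,1 for degrees 0…2.
[y^2] = 1·1 + 1·1 + 1·1 = 3.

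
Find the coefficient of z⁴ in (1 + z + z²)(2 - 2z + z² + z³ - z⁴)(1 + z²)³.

(1 + z + z²) has coefficients 1,1,1 for degrees 0…2.
(2 - 2z + z² + z³ - z⁴) has coefficients 2,-2,1,1,-1 for degrees 0…4.
Finally multiplying by (1 + z²)³, the product of all factors after the first has coefficients 2,-2,7,-5,8 for degrees 0…4.
[z⁴] = 1·8 + 1·(-5) + 1·7 = 10.

10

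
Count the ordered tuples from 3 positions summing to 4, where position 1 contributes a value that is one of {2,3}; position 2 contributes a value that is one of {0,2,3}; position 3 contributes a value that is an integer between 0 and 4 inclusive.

The generating function for the choices is (t^2 + t^3)·(1 + t^2 + t^3)·(1 + t + t^2 + t^3 + t^4); the count is [t^4].
(t^2 + t^3) has coefficients 0,0,1,1 for degrees 0…3.
(1 + t^2 + t^3) has coefficients 1,0,1,1,0 for degrees 0…4.
Finally multiplying by (1 + t + t^2 + t^3 + t^4), the product of all factors after the first has coefficients 1,1,2,3,3 for degrees 0…4.
[t^4] = 1·2 + 1·1 = 3.

3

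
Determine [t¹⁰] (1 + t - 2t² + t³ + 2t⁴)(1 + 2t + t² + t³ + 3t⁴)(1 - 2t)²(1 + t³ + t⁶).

(1 + t - 2t² + t³ + 2t⁴) has coefficients 1,1,-2,1,2 for degrees 0…4.
(1 + 2t + t² + t³ + 3t⁴) has coefficients 1,2,1,1,3,0,0,0,0,0,0 for degrees 0…10.
Multiplying by (1 - 2t)² gives running coefficients 1,-2,-3,5,3,-8,12,0,0,0,0 for degrees 0…10.
Finally multiplying by (1 + t³ + t⁶), the product of all factors after the first has coefficients 1,-2,-3,6,1,-11,18,1,-11,17,3 for degrees 0…10.
[t¹⁰] = 1·3 + 1·17 − 2·(-11) + 1·1 + 2·18 = 79.

79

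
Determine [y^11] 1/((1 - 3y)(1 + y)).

132860

Partial fractions give a closed form: a_n = (3/4)·3^n + (1/4)·(-1)^n.
At n = 11: a_11 = 132860.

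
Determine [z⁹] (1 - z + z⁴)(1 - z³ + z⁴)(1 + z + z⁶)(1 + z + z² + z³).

-2

(1 - z + z⁴) has coefficients 1,-1,0,0,1 for degrees 0…4.
(1 - z³ + z⁴) has coefficients 1,0,0,-1,1,0,0,0,0,0 for degrees 0…9.
Multiplying by (1 + z + z⁶) gives running coefficients 1,1,0,-1,0,1,1,0,0,-1 for degrees 0…9.
Finally multiplying by (1 + z + z² + z³), the product of all factors after the first has coefficients 1,2,2,1,0,0,1,2,2,0 for degrees 0…9.
[z⁹] = 1·0 − 1·2 + 1·0 = -2.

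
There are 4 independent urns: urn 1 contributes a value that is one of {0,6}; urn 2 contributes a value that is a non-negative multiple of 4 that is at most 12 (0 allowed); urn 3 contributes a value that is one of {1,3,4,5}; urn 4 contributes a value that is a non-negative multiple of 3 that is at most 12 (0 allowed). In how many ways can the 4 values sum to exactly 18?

8

The generating function for the choices is (1 + t^6)·(1 + t^4 + t^8 + t^12)·(t + t^3 + t^4 + t^5)·(1 + t^3 + t^6 + t^9 + t^12); the count is [t^18].
(1 + t^6) has coefficients 1,0,0,0,0,0,1 for degrees 0…6.
(1 + t^4 + t^8 + t^12) has coefficients 1,0,0,0,1,0,0,0,1,0,0,0,1,0,0,0,0,0,0 for degrees 0…18.
Multiplying by (t + t^3 + t^4 + t^5) gives running coefficients 0,1,0,1,1,2,0,1,1,2,0,1,1,2,0,1,1,1,0 for degrees 0…18.
Finally multiplying by (1 + t^3 + t^6 + t^9 + t^12), the product of all factors after the first has coefficients 0,1,0,1,2,2,1,3,3,3,3,4,4,5,4,5,5,5,4 for degrees 0…18.
[t^18] = 1·4 + 1·4 = 8.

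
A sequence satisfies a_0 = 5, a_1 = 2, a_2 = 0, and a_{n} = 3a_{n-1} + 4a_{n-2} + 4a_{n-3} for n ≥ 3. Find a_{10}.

The ordinary generating function has denominator 1 - 3x - 4x^2 - 4x^3.
Iterating the recurrence: a_0,…,a_{10} = 5, 2, 0, 28, 92, 388, 1644, 6852, 28684, 120036, 502252.

502252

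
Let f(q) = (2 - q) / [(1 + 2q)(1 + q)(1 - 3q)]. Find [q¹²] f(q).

406772

Partial fractions give a closed form: a_n = (2)·(-2)^n + (-3/4)·(-1)^n + (3/4)·3^n.
At n = 12: a_12 = 406772.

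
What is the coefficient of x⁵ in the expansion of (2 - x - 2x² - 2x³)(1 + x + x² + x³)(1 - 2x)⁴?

12

(2 - x - 2x² - 2x³) has coefficients 2,-1,-2,-2 for degrees 0…3.
(1 + x + x² + x³) has coefficients 1,1,1,1,0,0 for degrees 0…5.
Finally multiplying by (1 - 2x)⁴, the product of all factors after the first has coefficients 1,-7,17,-15,0,8 for degrees 0…5.
[x⁵] = 2·8 − 1·0 − 2·(-15) − 2·17 = 12.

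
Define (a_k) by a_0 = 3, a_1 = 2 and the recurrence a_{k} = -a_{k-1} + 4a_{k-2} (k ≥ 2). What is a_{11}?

-19970

The ordinary generating function has denominator 1 + x - 4x^2.
Iterating the recurrence: a_0,…,a_{11} = 3, 2, 10, -2, 42, -50, 218, -418, 1290, -2962, 8122, -19970.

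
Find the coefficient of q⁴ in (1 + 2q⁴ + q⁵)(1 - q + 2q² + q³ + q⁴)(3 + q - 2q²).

6

(1 + 2q⁴ + q⁵) has coefficients 1,0,0,0,2 for degrees 0…4.
(1 - q + 2q² + q³ + q⁴) has coefficients 1,-1,2,1,1 for degrees 0…4.
Finally multiplying by (3 + q - 2q²), the product of all factors after the first has coefficients 3,-2,3,7,0 for degrees 0…4.
[q⁴] = 1·0 + 2·3 = 6.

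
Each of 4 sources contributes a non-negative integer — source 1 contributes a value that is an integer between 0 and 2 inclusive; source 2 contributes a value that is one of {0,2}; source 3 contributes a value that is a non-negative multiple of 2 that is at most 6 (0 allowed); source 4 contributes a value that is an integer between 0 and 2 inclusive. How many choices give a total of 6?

The generating function for the choices is (1 + q + q^2)·(1 + q^2)·(1 + q^2 + q^4 + q^6)·(1 + q + q^2); the count is [q^6].
(1 + q + q^2) has coefficients 1,1,1 for degrees 0…2.
(1 + q^2) has coefficients 1,0,1,0,0,0,0 for degrees 0…6.
Multiplying by (1 + q^2 + q^4 + q^6) gives running coefficients 1,0,2,0,2,0,2 for degrees 0…6.
Finally multiplying by (1 + q + q^2), the product of all factors after the first has coefficients 1,1,3,2,4,2,4 for degrees 0…6.
[q^6] = 1·4 + 1·2 + 1·4 = 10.

10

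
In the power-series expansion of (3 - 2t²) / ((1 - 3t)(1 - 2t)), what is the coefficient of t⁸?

53395

The denominator gives the recurrence a_n = 5a_(n−1) − 6a_(n−2) for n ≥ 3; the numerator fixes a_0 = 3, a_1 = 15, a_2 = 55.
Iterating: 3, 15, 55, 185, 595, 1865, 5755, 17585, 53395, so a_8 = 53395.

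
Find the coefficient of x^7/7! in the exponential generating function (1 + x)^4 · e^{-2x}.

320

The EGF product rule gives c_7 = Σ_{k_1+k_2=7} C(7; k_1,k_2) · ∏ g_i(k_i), where (1+x)^4 gives the falling factorial (4)_k; e^{-2x} gives (-2)^k.
g_1(k) for k = 0…7: 1, 4, 12, 24, 24, 0, 0, 0.
g_2(k) for k = 0…7: 1, -2, 4, -8, 16, -32, 64, -128.
c_7 = Σ_k C(7,k)·g_1(k)·g_2(7−k) = 1·1·(-128) + 7·4·64 + 21·12·(-32) + 35·24·16 + 35·24·(-8) = −128 + 1792 − 8064 + 13440 − 6720 = 320.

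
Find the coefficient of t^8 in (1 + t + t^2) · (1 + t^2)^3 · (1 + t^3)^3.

(1 + t + t^2) has coefficients 1,1,1 for degrees 0…2.
(1 + t^2)^3 has coefficients 1,0,3,0,3,0,1,0,0 for degrees 0…8.
Finally multiplying by (1 + t^3)^3, the product of all factors after the first has coefficients 1,0,3,3,3,9,4,9,9 for degrees 0…8.
[t^8] = 1·9 + 1·9 + 1·4 = 22.

22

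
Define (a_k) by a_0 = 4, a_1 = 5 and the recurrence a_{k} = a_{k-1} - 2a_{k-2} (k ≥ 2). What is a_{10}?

The ordinary generating function has denominator 1 - z + 2z^2.
Iterating the recurrence: a_0,…,a_{10} = 4, 5, -3, -13, -7, 19, 33, -5, -71, -61, 81.

81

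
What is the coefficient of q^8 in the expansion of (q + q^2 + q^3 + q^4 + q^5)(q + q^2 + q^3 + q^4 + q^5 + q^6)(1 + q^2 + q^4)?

12

(q + q^2 + q^3 + q^4 + q^5) has coefficients 0,1,1,1,1,1 for degrees 0…5.
(q + q^2 + q^3 + q^4 + q^5 + q^6) has coefficients 0,1,1,1,1,1,1,0,0 for degrees 0…8.
Finally multiplying by (1 + q^2 + q^4), the product of all factors after the first has coefficients 0,1,1,2,2,3,3,2,2 for degrees 0…8.
[q^8] = 1·2 + 1·3 + 1·3 + 1·2 + 1·2 = 12.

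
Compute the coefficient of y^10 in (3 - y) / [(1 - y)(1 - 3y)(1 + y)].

177147

Partial fractions give a closed form: a_n = (-1/2)·1^n + (3)·3^n + (1/2)·(-1)^n.
At n = 10: a_10 = 177147.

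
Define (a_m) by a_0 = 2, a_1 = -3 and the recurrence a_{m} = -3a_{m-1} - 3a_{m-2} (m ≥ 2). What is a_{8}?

The ordinary generating function has denominator 1 + 3z + 3z^2.
Iterating the recurrence: a_0,…,a_{8} = 2, -3, 3, 0, -9, 27, -54, 81, -81.

-81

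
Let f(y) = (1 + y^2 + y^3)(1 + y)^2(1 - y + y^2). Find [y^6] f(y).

(1 + y^2 + y^3) has coefficients 1,0,1,1 for degrees 0…3.
(1 + y)^2 has coefficients 1,2,1,0,0,0,0 for degrees 0…6.
Finally multiplying by (1 - y + y^2), the product of all factors after the first has coefficients 1,1,0,1,1,0,0 for degrees 0…6.
[y^6] = 1·0 + 1·1 + 1·1 = 2.

2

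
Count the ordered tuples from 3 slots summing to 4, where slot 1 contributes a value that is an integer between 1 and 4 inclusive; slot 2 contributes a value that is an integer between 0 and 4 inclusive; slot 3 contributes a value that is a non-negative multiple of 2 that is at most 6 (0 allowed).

The generating function for the choices is (z + z² + z³ + z⁴)·(1 + z + z² + z³ + z⁴)·(1 + z² + z⁴ + z⁶); the count is [z⁴].
(z + z² + z³ + z⁴) has coefficients 0,1,1,1,1 for degrees 0…4.
(1 + z + z² + z³ + z⁴) has coefficients 1,1,1,1,1 for degrees 0…4.
Finally multiplying by (1 + z² + z⁴ + z⁶), the product of all factors after the first has coefficients 1,1,2,2,3 for degrees 0…4.
[z⁴] = 1·2 + 1·2 + 1·1 + 1·1 = 6.

6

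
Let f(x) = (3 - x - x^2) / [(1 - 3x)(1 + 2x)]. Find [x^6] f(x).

1201

The denominator gives the recurrence a_n = a_(n−1) + 6a_(n−2) for n ≥ 3; the numerator fixes a_0 = 3, a_1 = 2, a_2 = 19.
Iterating: 3, 2, 19, 31, 145, 331, 1201, so a_6 = 1201.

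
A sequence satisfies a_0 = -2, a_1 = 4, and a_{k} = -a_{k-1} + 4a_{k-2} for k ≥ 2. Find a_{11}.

The ordinary generating function has denominator 1 + q - 4q^2.
Iterating the recurrence: a_0,…,a_{11} = -2, 4, -12, 28, -76, 188, -492, 1244, -3212, 8188, -21036, 53788.

53788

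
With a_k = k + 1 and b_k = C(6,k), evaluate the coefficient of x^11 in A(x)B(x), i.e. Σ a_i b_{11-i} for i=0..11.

This is [x^11] in the product of the two ordinary generating functions.
Σ = 1·0 + 2·0 + 3·0 + 4·0 + 5·0 + 6·1 + 7·6 + 8·15 + 9·20 + 10·15 + 11·6 + 12·1 = 576.

576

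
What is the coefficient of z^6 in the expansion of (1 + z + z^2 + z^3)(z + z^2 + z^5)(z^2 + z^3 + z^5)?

5

(1 + z + z^2 + z^3) has coefficients 1,1,1,1 for degrees 0…3.
(z + z^2 + z^5) has coefficients 0,1,1,0,0,1,0 for degrees 0…6.
Finally multiplying by (z^2 + z^3 + z^5), the product of all factors after the first has coefficients 0,0,0,1,2,1,1 for degrees 0…6.
[z^6] = 1·1 + 1·1 + 1·2 + 1·1 = 5.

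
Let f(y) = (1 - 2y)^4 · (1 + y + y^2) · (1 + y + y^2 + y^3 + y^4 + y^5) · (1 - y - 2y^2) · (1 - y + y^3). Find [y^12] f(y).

(1 - 2y)^4 has coefficients 1,-8,24,-32,16 for degrees 0…4.
(1 + y + y^2) has coefficients 1,1,1,0,0,0,0,0,0,0,0,0,0 for degrees 0…12.
Multiplying by (1 + y + y^2 + y^3 + y^4 + y^5) gives running coefficients 1,2,3,3,3,3,2,1,0,0,0,0,0 for degrees 0…12.
Multiplying by (1 - y - 2y^2) gives running coefficients 1,1,-1,-4,-6,-6,-7,-7,-5,-2,0,0,0 for degrees 0…12.
Finally multiplying by (1 - y + y^3), the product of all factors after the first has coefficients 1,0,-2,-2,-1,-1,-5,-6,-4,-4,-5,-5,-2 for degrees 0…12.
[y^12] = 1·(-2) − 8·(-5) + 24·(-5) − 32·(-4) + 16·(-4) = -18.

-18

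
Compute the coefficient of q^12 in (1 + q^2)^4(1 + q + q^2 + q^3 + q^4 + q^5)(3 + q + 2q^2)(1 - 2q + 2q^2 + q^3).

(1 + q^2)^4 has coefficients 1,0,4,0,6,0,4,0,1 for degrees 0…8.
(1 + q + q^2 + q^3 + q^4 + q^5) has coefficients 1,1,1,1,1,1,0,0,0,0,0,0,0 for degrees 0…12.
Multiplying by (3 + q + 2q^2) gives running coefficients 3,4,6,6,6,6,3,2,0,0,0,0,0 for degrees 0…12.
Finally multiplying by (1 - 2q + 2q^2 + q^3), the product of all factors after the first has coefficients 3,-2,4,5,10,12,9,14,8,7,2,0,0 for degrees 0…12.
[q^12] = 1·0 + 4·2 + 6·8 + 4·9 + 1·10 = 102.

102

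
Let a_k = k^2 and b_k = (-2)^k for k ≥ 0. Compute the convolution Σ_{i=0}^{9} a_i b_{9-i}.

The convolution is the t^9 coefficient of A(t)B(t).
Σ = 0·(-512) + 1·256 + 4·(-128) + 9·64 + 16·(-32) + 25·16 + 36·(-8) + 49·4 + 64·(-2) + 81·1 = 69.

69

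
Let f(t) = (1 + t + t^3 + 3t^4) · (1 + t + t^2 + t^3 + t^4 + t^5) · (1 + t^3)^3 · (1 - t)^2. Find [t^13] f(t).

(1 + t + t^3 + 3t^4) has coefficients 1,1,0,1,3 for degrees 0…4.
(1 + t + t^2 + t^3 + t^4 + t^5) has coefficients 1,1,1,1,1,1,0,0,0,0,0,0,0,0 for degrees 0…13.
Multiplying by (1 + t^3)^3 gives running coefficients 1,1,1,4,4,4,6,6,6,4,4,4,1,1 for degrees 0…13.
Finally multiplying by (1 - t)^2, the product of all factors after the first has coefficients 1,-1,0,3,-3,0,2,-2,0,-2,2,0,-3,3 for degrees 0…13.
[t^13] = 1·3 + 1·(-3) + 1·2 + 3·(-2) = -4.

-4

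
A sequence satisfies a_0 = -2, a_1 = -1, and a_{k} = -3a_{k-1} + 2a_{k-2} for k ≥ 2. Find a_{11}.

34921

The ordinary generating function has denominator 1 + 3x - 2x^2.
Iterating the recurrence: a_0,…,a_{11} = -2, -1, -1, 1, -5, 17, -61, 217, -773, 2753, -9805, 34921.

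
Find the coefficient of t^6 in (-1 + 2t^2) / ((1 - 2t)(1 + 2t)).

The denominator gives the recurrence a_n = 4a_(n−2) for n ≥ 3; the numerator fixes a_0 = -1, a_1 = 0, a_2 = -2.
Iterating: -1, 0, -2, 0, -8, 0, -32, so a_6 = -32.

-32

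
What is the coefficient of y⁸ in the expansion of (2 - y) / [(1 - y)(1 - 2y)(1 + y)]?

512

Partial fractions give a closed form: a_n = (-1/2)·1^n + (2)·2^n + (1/2)·(-1)^n.
At n = 8: a_8 = 512.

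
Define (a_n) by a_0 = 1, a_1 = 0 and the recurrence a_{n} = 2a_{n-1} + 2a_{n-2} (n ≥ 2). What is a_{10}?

4896

The ordinary generating function has denominator 1 - 2t - 2t^2.
Iterating the recurrence: a_0,…,a_{10} = 1, 0, 2, 4, 12, 32, 88, 240, 656, 1792, 4896.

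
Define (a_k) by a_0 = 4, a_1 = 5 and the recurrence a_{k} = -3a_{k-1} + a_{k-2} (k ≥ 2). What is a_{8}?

-14879

The ordinary generating function has denominator 1 + 3t - t^2.
Iterating the recurrence: a_0,…,a_{8} = 4, 5, -11, 38, -125, 413, -1364, 4505, -14879.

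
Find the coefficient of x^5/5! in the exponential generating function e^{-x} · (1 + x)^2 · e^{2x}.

31

The EGF product rule gives c_5 = Σ_{k_1+k_2+k_3=5} C(5; k_1,k_2,k_3) · ∏ g_i(k_i), where e^{-x} gives (-1)^k; (1+x)^2 gives the falling factorial (2)_k; e^{2x} gives (2)^k.
g_1(k) for k = 0…5: 1, -1, 1, -1, 1, -1.
g_2(k) for k = 0…5: 1, 2, 2, 0, 0, 0.
g_3(k) for k = 0…5: 1, 2, 4, 8, 16, 32.
First combine the last two factors: h(k) = Σ_j C(k,j)·g_2(j)·g_3(k−j) for k = 0…5: 1, 4, 14, 44, 128, 352.
c_5 = Σ_k C(5,k)·g_1(k)·h(5−k) = 1·1·352 + 5·(-1)·128 + 10·1·44 + 10·(-1)·14 + 5·1·4 + 1·(-1)·1 = 352 − 640 + 440 − 140 + 20 − 1 = 31.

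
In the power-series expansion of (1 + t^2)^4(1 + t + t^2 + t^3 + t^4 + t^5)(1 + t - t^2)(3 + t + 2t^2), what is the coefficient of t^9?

(1 + t^2)^4 has coefficients 1,0,4,0,6,0,4,0,1 for degrees 0…8.
(1 + t + t^2 + t^3 + t^4 + t^5) has coefficients 1,1,1,1,1,1,0,0,0,0 for degrees 0…9.
Multiplying by (1 + t - t^2) gives running coefficients 1,2,1,1,1,1,0,-1,0,0 for degrees 0…9.
Finally multiplying by (3 + t + 2t^2), the product of all factors after the first has coefficients 3,7,7,8,6,6,3,-1,-1,-2 for degrees 0…9.
[t^9] = 1·(-2) + 4·(-1) + 6·6 + 4·8 + 1·7 = 69.

69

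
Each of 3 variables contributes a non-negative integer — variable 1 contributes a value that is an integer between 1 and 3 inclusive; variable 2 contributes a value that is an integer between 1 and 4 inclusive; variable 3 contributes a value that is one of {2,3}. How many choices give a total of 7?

The generating function for the choices is (y + y^2 + y^3)·(y + y^2 + y^3 + y^4)·(y^2 + y^3); the count is [y^7].
(y + y^2 + y^3) has coefficients 0,1,1,1 for degrees 0…3.
(y + y^2 + y^3 + y^4) has coefficients 0,1,1,1,1,0,0,0 for degrees 0…7.
Finally multiplying by (y^2 + y^3), the product of all factors after the first has coefficients 0,0,0,1,2,2,2,1 for degrees 0…7.
[y^7] = 1·2 + 1·2 + 1·2 = 6.

6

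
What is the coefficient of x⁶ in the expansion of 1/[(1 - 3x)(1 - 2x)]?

Partial fractions give a closed form: a_n = (3)·3^n + (-2)·2^n.
At n = 6: a_6 = 2059.

2059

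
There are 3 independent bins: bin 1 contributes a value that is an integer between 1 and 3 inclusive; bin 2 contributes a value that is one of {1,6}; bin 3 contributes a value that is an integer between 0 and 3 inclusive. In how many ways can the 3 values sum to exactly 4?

The generating function for the choices is (q + q² + q³)·(q + q⁶)·(1 + q + q² + q³); the count is [q⁴].
(q + q² + q³) has coefficients 0,1,1,1 for degrees 0…3.
(q + q⁶) has coefficients 0,1,0,0,0 for degrees 0…4.
Finally multiplying by (1 + q + q² + q³), the product of all factors after the first has coefficients 0,1,1,1,1 for degrees 0…4.
[q⁴] = 1·1 + 1·1 + 1·1 = 3.

3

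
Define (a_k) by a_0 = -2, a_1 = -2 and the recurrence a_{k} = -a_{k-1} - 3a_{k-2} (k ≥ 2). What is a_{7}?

-122

The ordinary generating function has denominator 1 + y + 3y^2.
Iterating the recurrence: a_0,…,a_{7} = -2, -2, 8, -2, -22, 28, 38, -122.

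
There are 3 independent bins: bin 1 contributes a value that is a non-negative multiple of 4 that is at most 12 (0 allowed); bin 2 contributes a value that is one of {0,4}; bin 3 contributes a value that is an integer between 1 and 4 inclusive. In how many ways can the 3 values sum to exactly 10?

The generating function for the choices is (1 + x^4 + x^8 + x^12)·(1 + x^4)·(x + x^2 + x^3 + x^4); the count is [x^10].
(1 + x^4 + x^8 + x^12) has coefficients 1,0,0,0,1,0,0,0,1,0,0 for degrees 0…10.
(1 + x^4) has coefficients 1,0,0,0,1,0,0,0,0,0,0 for degrees 0…10.
Finally multiplying by (x + x^2 + x^3 + x^4), the product of all factors after the first has coefficients 0,1,1,1,1,1,1,1,1,0,0 for degrees 0…10.
[x^10] = 1·0 + 1·1 + 1·1 = 2.

2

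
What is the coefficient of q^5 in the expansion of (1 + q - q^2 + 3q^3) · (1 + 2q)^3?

28

(1 + q - q^2 + 3q^3) has coefficients 1,1,-1,3 for degrees 0…3.
(1 + 2q)^3 has coefficients 1,6,12,8,0,0 for degrees 0…5.
[q^5] = 1·0 + 1·0 − 1·8 + 3·12 = 28.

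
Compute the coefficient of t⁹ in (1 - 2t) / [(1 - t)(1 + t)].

-2

The denominator gives the recurrence a_n = a_(n−2) for n ≥ 2; the numerator fixes a_0 = 1, a_1 = -2.
Iterating: 1, -2, 1, -2, 1, -2, 1, -2, 1, -2, so a_9 = -2.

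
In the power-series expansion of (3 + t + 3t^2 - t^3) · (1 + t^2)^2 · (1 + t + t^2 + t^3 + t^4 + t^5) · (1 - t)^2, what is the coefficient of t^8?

-7

(3 + t + 3t^2 - t^3) has coefficients 3,1,3,-1 for degrees 0…3.
(1 + t^2)^2 has coefficients 1,0,2,0,1,0,0,0,0 for degrees 0…8.
Multiplying by (1 + t + t^2 + t^3 + t^4 + t^5) gives running coefficients 1,1,3,3,4,4,3,3,1 for degrees 0…8.
Finally multiplying by (1 - t)^2, the product of all factors after the first has coefficients 1,-1,2,-2,1,-1,-1,1,-2 for degrees 0…8.
[t^8] = 3·(-2) + 1·1 + 3·(-1) − 1·(-1) = -7.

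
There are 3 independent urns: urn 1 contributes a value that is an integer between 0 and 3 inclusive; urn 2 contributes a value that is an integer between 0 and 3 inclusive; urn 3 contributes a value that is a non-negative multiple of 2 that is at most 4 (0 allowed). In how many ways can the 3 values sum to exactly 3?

6

The generating function for the choices is (1 + z + z^2 + z^3)·(1 + z + z^2 + z^3)·(1 + z^2 + z^4); the count is [z^3].
(1 + z + z^2 + z^3) has coefficients 1,1,1,1 for degrees 0…3.
(1 + z + z^2 + z^3) has coefficients 1,1,1,1 for degrees 0…3.
Finally multiplying by (1 + z^2 + z^4), the product of all factors after the first has coefficients 1,1,2,2 for degrees 0…3.
[z^3] = 1·2 + 1·2 + 1·1 + 1·1 = 6.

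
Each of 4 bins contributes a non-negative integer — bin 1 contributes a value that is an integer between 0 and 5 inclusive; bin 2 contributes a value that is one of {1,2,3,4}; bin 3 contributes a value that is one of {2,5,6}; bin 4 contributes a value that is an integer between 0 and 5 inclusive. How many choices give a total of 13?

The generating function for the choices is (1 + t + t² + t³ + t⁴ + t⁵)·(t + t² + t³ + t⁴)·(t² + t⁵ + t⁶)·(1 + t + t² + t³ + t⁴ + t⁵); the count is [t¹³].
(1 + t + t² + t³ + t⁴ + t⁵) has coefficients 1,1,1,1,1,1 for degrees 0…5.
(t + t² + t³ + t⁴) has coefficients 0,1,1,1,1,0,0,0,0,0,0,0,0,0 for degrees 0…13.
Multiplying by (t² + t⁵ + t⁶) gives running coefficients 0,0,0,1,1,1,2,2,2,2,1,0,0,0 for degrees 0…13.
Finally multiplying by (1 + t + t² + t³ + t⁴ + t⁵), the product of all factors after the first has coefficients 0,0,0,1,2,3,5,7,9,10,10,9,7,5 for degrees 0…13.
[t¹³] = 1·5 + 1·7 + 1·9 + 1·10 + 1·10 + 1·9 = 50.

50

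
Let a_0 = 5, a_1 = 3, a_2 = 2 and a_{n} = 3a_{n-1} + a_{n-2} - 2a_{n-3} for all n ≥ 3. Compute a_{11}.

The ordinary generating function has denominator 1 - 3t - t^2 + 2t^3.
Iterating the recurrence: a_0,…,a_{11} = 5, 3, 2, -1, -7, -26, -83, -261, -814, -2537, -7903, -24618.

-24618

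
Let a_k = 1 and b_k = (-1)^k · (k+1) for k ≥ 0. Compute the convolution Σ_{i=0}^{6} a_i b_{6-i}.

4

The convolution is the t^6 coefficient of A(t)B(t).
Σ = 1·7 + 1·(-6) + 1·5 + 1·(-4) + 1·3 + 1·(-2) + 1·1 = 4.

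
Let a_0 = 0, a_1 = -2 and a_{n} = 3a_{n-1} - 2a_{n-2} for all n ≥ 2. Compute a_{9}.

The ordinary generating function has denominator 1 - 3y + 2y^2.
Iterating the recurrence: a_0,…,a_{9} = 0, -2, -6, -14, -30, -62, -126, -254, -510, -1022.

-1022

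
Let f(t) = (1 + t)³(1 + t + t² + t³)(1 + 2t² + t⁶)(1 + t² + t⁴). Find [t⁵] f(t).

40

(1 + t)³ has coefficients 1,3,3,1 for degrees 0…3.
(1 + t + t² + t³) has coefficients 1,1,1,1,0,0 for degrees 0…5.
Multiplying by (1 + 2t² + t⁶) gives running coefficients 1,1,3,3,2,2 for degrees 0…5.
Finally multiplying by (1 + t² + t⁴), the product of all factors after the first has coefficients 1,1,4,4,6,6 for degrees 0…5.
[t⁵] = 1·6 + 3·6 + 3·4 + 1·4 = 40.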